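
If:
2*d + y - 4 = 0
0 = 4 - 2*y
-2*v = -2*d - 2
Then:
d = 1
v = 2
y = 2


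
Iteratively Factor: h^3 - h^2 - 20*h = (h - 5)*(h^2 + 4*h) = h*(h - 5)*(h + 4)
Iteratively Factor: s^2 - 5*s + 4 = (s - 4)*(s - 1)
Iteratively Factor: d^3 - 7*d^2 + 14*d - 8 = (d - 2)*(d^2 - 5*d + 4) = (d - 4)*(d - 2)*(d - 1)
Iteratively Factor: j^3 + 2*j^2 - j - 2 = (j + 1)*(j^2 + j - 2) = (j - 1)*(j + 1)*(j + 2)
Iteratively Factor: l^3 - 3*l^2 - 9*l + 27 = (l + 3)*(l^2 - 6*l + 9) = (l - 3)*(l + 3)*(l - 3)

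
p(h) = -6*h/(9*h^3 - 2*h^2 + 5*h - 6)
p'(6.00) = 0.01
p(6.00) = -0.02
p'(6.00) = 0.01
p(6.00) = -0.02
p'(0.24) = 1.60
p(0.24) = 0.30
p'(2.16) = 0.14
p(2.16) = -0.15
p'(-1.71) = -0.13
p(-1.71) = -0.16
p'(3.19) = 0.04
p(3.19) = -0.07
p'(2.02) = 0.18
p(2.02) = -0.17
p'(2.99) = 0.05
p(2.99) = -0.08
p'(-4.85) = -0.01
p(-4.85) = -0.03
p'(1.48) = 0.52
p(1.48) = -0.34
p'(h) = -6*h*(-27*h^2 + 4*h - 5)/(9*h^3 - 2*h^2 + 5*h - 6)^2 - 6/(9*h^3 - 2*h^2 + 5*h - 6)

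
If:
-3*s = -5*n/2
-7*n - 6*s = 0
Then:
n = 0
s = 0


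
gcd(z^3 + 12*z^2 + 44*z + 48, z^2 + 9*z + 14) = z + 2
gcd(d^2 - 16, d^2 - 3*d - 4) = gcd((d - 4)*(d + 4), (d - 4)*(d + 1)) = d - 4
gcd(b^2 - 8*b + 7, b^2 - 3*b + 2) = b - 1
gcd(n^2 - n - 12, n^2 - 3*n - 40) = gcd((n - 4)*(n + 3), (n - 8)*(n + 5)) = 1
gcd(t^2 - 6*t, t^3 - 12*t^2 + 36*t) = t^2 - 6*t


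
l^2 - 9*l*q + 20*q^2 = (l - 5*q)*(l - 4*q)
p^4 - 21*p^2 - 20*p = p*(p - 5)*(p + 1)*(p + 4)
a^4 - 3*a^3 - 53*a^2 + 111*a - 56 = (a - 8)*(a - 1)^2*(a + 7)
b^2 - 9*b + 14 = (b - 7)*(b - 2)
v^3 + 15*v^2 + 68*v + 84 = (v + 2)*(v + 6)*(v + 7)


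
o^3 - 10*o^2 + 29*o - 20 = (o - 5)*(o - 4)*(o - 1)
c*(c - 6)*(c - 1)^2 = c^4 - 8*c^3 + 13*c^2 - 6*c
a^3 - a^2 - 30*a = a*(a - 6)*(a + 5)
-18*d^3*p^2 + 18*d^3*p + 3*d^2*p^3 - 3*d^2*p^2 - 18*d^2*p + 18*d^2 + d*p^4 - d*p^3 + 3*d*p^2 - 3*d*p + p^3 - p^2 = (-3*d + p)*(6*d + p)*(p - 1)*(d*p + 1)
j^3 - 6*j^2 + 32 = (j - 4)^2*(j + 2)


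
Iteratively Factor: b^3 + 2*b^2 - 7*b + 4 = (b + 4)*(b^2 - 2*b + 1) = (b - 1)*(b + 4)*(b - 1)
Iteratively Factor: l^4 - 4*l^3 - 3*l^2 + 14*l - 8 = (l - 1)*(l^3 - 3*l^2 - 6*l + 8) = (l - 1)*(l + 2)*(l^2 - 5*l + 4) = (l - 1)^2*(l + 2)*(l - 4)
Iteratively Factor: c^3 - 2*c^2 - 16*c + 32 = (c - 4)*(c^2 + 2*c - 8) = (c - 4)*(c - 2)*(c + 4)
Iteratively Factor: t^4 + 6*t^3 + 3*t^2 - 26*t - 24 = (t + 4)*(t^3 + 2*t^2 - 5*t - 6) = (t - 2)*(t + 4)*(t^2 + 4*t + 3) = (t - 2)*(t + 1)*(t + 4)*(t + 3)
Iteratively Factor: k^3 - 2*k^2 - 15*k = (k + 3)*(k^2 - 5*k) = (k - 5)*(k + 3)*(k)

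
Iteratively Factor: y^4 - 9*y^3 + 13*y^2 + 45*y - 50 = (y - 5)*(y^3 - 4*y^2 - 7*y + 10) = (y - 5)*(y + 2)*(y^2 - 6*y + 5) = (y - 5)*(y - 1)*(y + 2)*(y - 5)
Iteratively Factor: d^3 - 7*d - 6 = (d - 3)*(d^2 + 3*d + 2) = (d - 3)*(d + 2)*(d + 1)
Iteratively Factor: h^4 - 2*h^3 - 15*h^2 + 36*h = (h - 3)*(h^3 + h^2 - 12*h) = (h - 3)^2*(h^2 + 4*h) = h*(h - 3)^2*(h + 4)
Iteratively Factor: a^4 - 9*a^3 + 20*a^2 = (a - 5)*(a^3 - 4*a^2) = a*(a - 5)*(a^2 - 4*a) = a^2*(a - 5)*(a - 4)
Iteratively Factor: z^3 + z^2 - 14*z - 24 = (z + 3)*(z^2 - 2*z - 8) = (z + 2)*(z + 3)*(z - 4)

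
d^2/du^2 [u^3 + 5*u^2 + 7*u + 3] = 6*u + 10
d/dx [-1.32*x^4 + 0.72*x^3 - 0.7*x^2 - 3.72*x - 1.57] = -5.28*x^3 + 2.16*x^2 - 1.4*x - 3.72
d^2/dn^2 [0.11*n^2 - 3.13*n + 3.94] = 0.220000000000000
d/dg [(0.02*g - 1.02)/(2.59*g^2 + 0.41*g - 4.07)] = (-0.0518*g^2 + 5.2836*g + 0.3368)/(6.7081*g^4 + 2.1238*g^3 - 20.9145*g^2 - 3.3374*g + 16.5649)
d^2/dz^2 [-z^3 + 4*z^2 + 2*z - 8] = 8 - 6*z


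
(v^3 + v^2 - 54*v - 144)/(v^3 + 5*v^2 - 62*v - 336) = (v + 3)/(v + 7)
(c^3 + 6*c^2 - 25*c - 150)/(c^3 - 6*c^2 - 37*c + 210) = (c + 5)/(c - 7)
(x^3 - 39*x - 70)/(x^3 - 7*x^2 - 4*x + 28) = (x + 5)/(x - 2)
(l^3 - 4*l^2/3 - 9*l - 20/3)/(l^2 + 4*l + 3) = (3*l^2 - 7*l - 20)/(3*(l + 3))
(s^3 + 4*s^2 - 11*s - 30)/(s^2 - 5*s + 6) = (s^2 + 7*s + 10)/(s - 2)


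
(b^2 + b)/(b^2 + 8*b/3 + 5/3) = 3*b/(3*b + 5)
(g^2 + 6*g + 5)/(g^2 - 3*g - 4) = (g + 5)/(g - 4)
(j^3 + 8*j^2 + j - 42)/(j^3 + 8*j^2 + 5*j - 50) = (j^2 + 10*j + 21)/(j^2 + 10*j + 25)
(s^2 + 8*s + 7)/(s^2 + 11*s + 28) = (s + 1)/(s + 4)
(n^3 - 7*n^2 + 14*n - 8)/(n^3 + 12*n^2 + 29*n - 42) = (n^2 - 6*n + 8)/(n^2 + 13*n + 42)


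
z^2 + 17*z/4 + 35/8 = (z + 7/4)*(z + 5/2)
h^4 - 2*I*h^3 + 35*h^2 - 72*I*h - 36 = (h - 6*I)*(h - I)^2*(h + 6*I)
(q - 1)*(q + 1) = q^2 - 1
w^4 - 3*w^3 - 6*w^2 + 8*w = w*(w - 4)*(w - 1)*(w + 2)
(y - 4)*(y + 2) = y^2 - 2*y - 8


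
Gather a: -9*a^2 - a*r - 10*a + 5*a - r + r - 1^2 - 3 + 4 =-9*a^2 + a*(-r - 5)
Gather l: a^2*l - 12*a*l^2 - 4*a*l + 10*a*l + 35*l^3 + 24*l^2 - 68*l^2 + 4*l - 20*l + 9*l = 35*l^3 + l^2*(-12*a - 44) + l*(a^2 + 6*a - 7)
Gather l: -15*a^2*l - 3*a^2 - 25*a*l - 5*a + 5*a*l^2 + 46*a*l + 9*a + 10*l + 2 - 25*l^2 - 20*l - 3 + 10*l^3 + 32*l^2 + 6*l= -3*a^2 + 4*a + 10*l^3 + l^2*(5*a + 7) + l*(-15*a^2 + 21*a - 4) - 1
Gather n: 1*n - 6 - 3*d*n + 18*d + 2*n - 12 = 18*d + n*(3 - 3*d) - 18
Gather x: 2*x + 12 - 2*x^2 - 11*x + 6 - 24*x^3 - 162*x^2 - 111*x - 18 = -24*x^3 - 164*x^2 - 120*x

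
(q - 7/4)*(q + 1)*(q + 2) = q^3 + 5*q^2/4 - 13*q/4 - 7/2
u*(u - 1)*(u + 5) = u^3 + 4*u^2 - 5*u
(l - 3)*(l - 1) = l^2 - 4*l + 3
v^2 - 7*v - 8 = (v - 8)*(v + 1)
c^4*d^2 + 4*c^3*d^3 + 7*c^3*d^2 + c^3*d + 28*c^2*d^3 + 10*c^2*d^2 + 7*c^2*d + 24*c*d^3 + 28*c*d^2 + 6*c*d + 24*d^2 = (c + 6)*(c + 4*d)*(c*d + 1)*(c*d + d)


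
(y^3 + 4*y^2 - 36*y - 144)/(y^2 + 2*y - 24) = (y^2 - 2*y - 24)/(y - 4)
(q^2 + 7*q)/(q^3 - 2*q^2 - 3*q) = (q + 7)/(q^2 - 2*q - 3)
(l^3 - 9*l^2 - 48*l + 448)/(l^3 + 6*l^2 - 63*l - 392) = (l - 8)/(l + 7)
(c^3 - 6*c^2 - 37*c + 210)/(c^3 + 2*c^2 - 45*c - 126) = (c - 5)/(c + 3)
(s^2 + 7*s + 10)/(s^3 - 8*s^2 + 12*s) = (s^2 + 7*s + 10)/(s*(s^2 - 8*s + 12))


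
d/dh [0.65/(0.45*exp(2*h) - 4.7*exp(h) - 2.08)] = (3.055 - 0.585*exp(h))*exp(h)/(-0.45*exp(2*h) + 4.7*exp(h) + 2.08)^2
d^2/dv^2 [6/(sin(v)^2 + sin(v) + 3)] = 6*(-4*sin(v)^4 - 3*sin(v)^3 + 17*sin(v)^2 + 9*sin(v) - 4)/(sin(v)^2 + sin(v) + 3)^3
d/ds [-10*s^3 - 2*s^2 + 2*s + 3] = -30*s^2 - 4*s + 2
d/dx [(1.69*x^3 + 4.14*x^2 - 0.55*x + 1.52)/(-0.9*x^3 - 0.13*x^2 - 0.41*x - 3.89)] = (-8.88178419700125e-16*x^5 + 3.5063*x^4 - 2.3758*x^3 - 17.3872*x^2 - 31.814*x + 2.7627)/(0.81*x^6 + 0.234*x^5 + 0.7549*x^4 + 7.1086*x^3 + 1.1795*x^2 + 3.1898*x + 15.1321)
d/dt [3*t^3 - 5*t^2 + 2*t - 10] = 9*t^2 - 10*t + 2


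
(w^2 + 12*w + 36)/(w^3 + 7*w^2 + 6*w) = (w + 6)/(w*(w + 1))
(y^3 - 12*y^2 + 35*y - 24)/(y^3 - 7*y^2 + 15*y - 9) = (y - 8)/(y - 3)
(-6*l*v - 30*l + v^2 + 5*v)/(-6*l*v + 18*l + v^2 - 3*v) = (v + 5)/(v - 3)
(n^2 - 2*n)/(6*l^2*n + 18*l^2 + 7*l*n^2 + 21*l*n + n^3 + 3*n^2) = n*(n - 2)/(6*l^2*n + 18*l^2 + 7*l*n^2 + 21*l*n + n^3 + 3*n^2)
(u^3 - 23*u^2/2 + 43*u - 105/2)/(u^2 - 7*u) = (2*u^3 - 23*u^2 + 86*u - 105)/(2*u*(u - 7))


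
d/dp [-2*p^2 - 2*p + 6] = -4*p - 2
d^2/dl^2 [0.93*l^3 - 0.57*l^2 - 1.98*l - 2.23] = 5.58*l - 1.14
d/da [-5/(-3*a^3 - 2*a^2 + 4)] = 5*a*(-9*a - 4)/(3*a^3 + 2*a^2 - 4)^2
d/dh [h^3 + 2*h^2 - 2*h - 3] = 3*h^2 + 4*h - 2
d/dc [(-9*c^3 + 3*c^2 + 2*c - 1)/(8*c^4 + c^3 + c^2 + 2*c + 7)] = 2*(36*c^6 - 24*c^5 - 30*c^4 - 4*c^3 - 91*c^2 + 22*c + 8)/(64*c^8 + 16*c^7 + 17*c^6 + 34*c^5 + 117*c^4 + 18*c^3 + 18*c^2 + 28*c + 49)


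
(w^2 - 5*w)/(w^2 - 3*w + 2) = w*(w - 5)/(w^2 - 3*w + 2)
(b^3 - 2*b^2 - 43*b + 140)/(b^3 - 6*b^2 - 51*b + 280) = (b - 4)/(b - 8)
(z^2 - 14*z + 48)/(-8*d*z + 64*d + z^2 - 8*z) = (z - 6)/(-8*d + z)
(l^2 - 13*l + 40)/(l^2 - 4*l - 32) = (l - 5)/(l + 4)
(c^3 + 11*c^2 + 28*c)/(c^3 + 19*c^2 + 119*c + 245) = c*(c + 4)/(c^2 + 12*c + 35)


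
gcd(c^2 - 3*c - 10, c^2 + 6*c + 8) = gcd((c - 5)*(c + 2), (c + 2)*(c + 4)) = c + 2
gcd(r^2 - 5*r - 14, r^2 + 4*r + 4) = r + 2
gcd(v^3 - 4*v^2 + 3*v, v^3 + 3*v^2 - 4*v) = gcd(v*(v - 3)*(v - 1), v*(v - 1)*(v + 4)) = v^2 - v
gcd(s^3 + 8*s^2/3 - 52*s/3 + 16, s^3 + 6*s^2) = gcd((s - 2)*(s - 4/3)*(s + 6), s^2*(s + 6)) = s + 6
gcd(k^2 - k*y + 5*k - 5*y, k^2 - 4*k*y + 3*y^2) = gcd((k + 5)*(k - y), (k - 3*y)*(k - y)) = -k + y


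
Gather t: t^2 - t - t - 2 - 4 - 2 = t^2 - 2*t - 8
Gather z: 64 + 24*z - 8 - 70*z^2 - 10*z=-70*z^2 + 14*z + 56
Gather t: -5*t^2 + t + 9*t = -5*t^2 + 10*t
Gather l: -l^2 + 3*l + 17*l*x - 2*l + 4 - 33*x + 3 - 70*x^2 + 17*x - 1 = -l^2 + l*(17*x + 1) - 70*x^2 - 16*x + 6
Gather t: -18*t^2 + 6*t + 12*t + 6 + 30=-18*t^2 + 18*t + 36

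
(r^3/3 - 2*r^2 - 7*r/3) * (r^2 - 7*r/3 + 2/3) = r^5/3 - 25*r^4/9 + 23*r^3/9 + 37*r^2/9 - 14*r/9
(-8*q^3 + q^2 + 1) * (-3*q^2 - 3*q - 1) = 24*q^5 + 21*q^4 + 5*q^3 - 4*q^2 - 3*q - 1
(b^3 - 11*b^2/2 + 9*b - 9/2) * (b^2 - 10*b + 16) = b^5 - 31*b^4/2 + 80*b^3 - 365*b^2/2 + 189*b - 72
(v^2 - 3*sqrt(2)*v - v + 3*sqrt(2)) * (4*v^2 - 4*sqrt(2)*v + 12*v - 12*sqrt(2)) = 4*v^4 - 16*sqrt(2)*v^3 + 8*v^3 - 32*sqrt(2)*v^2 + 12*v^2 + 48*v + 48*sqrt(2)*v - 72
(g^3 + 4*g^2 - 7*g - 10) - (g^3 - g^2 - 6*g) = 5*g^2 - g - 10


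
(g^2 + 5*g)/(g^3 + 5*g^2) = 1/g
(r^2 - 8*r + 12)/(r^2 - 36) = (r - 2)/(r + 6)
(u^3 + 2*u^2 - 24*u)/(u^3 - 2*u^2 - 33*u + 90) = u*(u - 4)/(u^2 - 8*u + 15)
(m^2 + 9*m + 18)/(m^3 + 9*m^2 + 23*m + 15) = (m + 6)/(m^2 + 6*m + 5)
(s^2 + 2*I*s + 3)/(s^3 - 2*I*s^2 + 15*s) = (s - I)/(s*(s - 5*I))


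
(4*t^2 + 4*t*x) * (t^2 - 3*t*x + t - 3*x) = 4*t^4 - 8*t^3*x + 4*t^3 - 12*t^2*x^2 - 8*t^2*x - 12*t*x^2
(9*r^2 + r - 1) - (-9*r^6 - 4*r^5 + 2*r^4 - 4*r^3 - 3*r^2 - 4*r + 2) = 9*r^6 + 4*r^5 - 2*r^4 + 4*r^3 + 12*r^2 + 5*r - 3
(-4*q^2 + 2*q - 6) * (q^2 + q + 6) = -4*q^4 - 2*q^3 - 28*q^2 + 6*q - 36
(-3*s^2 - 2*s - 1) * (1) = -3*s^2 - 2*s - 1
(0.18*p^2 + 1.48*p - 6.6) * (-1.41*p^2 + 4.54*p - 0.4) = -0.2538*p^4 - 1.2696*p^3 + 15.9532*p^2 - 30.556*p + 2.64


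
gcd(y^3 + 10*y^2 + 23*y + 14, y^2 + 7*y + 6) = y + 1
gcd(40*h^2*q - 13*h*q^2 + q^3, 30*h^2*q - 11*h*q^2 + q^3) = -5*h*q + q^2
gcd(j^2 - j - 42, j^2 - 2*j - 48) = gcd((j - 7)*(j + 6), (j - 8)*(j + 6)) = j + 6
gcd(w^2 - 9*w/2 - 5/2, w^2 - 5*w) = w - 5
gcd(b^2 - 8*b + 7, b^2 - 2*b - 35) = b - 7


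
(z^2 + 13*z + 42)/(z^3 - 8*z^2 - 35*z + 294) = (z + 7)/(z^2 - 14*z + 49)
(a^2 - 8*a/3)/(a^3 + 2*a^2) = (a - 8/3)/(a*(a + 2))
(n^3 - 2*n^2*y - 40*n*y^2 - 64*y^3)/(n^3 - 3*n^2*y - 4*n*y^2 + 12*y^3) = (n^2 - 4*n*y - 32*y^2)/(n^2 - 5*n*y + 6*y^2)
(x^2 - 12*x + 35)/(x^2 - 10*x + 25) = (x - 7)/(x - 5)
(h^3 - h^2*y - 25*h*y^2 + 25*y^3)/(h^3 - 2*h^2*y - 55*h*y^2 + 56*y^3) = (-h^2 + 25*y^2)/(-h^2 + h*y + 56*y^2)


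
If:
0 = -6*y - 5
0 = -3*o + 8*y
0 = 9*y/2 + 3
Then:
No Solution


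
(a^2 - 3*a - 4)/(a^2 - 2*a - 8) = (a + 1)/(a + 2)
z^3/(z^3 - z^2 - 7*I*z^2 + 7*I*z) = z^2/(z^2 - z - 7*I*z + 7*I)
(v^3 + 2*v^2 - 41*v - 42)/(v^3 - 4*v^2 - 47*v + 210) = (v + 1)/(v - 5)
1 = 1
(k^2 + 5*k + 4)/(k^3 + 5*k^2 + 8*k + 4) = (k + 4)/(k^2 + 4*k + 4)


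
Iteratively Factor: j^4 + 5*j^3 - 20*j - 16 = (j + 4)*(j^3 + j^2 - 4*j - 4) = (j + 2)*(j + 4)*(j^2 - j - 2) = (j + 1)*(j + 2)*(j + 4)*(j - 2)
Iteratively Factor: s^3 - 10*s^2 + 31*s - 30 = (s - 5)*(s^2 - 5*s + 6) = (s - 5)*(s - 2)*(s - 3)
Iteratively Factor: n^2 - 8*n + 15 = (n - 5)*(n - 3)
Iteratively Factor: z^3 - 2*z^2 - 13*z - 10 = (z + 2)*(z^2 - 4*z - 5) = (z + 1)*(z + 2)*(z - 5)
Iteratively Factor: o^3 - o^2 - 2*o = (o - 2)*(o^2 + o) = o*(o - 2)*(o + 1)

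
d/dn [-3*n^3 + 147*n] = 147 - 9*n^2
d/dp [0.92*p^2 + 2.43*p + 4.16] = 1.84*p + 2.43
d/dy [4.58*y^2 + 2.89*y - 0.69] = 9.16*y + 2.89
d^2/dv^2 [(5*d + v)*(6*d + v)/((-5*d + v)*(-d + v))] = 2*d*(1285*d^3 - 705*d^2*v + 75*d*v^2 + 17*v^3)/(125*d^6 - 450*d^5*v + 615*d^4*v^2 - 396*d^3*v^3 + 123*d^2*v^4 - 18*d*v^5 + v^6)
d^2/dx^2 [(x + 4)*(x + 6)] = 2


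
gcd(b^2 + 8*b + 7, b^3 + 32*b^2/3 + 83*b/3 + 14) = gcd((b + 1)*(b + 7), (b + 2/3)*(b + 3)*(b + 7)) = b + 7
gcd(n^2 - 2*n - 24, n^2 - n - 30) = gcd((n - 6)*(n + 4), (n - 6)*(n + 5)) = n - 6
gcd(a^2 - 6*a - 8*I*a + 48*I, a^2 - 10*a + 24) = a - 6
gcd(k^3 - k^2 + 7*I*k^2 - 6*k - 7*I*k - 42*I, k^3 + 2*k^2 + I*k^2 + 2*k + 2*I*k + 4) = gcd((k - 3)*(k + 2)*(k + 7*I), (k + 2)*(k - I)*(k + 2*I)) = k + 2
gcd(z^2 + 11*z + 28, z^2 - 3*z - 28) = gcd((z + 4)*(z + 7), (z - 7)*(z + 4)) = z + 4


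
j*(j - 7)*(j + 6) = j^3 - j^2 - 42*j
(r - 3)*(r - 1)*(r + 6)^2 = r^4 + 8*r^3 - 9*r^2 - 108*r + 108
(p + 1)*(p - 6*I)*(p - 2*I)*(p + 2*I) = p^4 + p^3 - 6*I*p^3 + 4*p^2 - 6*I*p^2 + 4*p - 24*I*p - 24*I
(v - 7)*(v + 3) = v^2 - 4*v - 21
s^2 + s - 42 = (s - 6)*(s + 7)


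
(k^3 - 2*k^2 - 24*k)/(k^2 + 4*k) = k - 6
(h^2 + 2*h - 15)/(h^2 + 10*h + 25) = (h - 3)/(h + 5)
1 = 1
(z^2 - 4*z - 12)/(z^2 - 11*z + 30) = (z + 2)/(z - 5)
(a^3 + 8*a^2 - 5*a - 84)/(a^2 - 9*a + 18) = (a^2 + 11*a + 28)/(a - 6)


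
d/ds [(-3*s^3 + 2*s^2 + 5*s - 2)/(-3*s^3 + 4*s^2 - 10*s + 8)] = 2*(-3*s^4 + 45*s^3 - 65*s^2 + 24*s + 10)/(9*s^6 - 24*s^5 + 76*s^4 - 128*s^3 + 164*s^2 - 160*s + 64)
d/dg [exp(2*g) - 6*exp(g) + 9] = 2*(exp(g) - 3)*exp(g)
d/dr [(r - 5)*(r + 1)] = 2*r - 4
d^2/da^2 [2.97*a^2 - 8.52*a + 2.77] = 5.94000000000000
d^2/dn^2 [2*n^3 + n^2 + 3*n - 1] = 12*n + 2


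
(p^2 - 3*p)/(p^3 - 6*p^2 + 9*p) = 1/(p - 3)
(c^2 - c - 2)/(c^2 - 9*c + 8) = (c^2 - c - 2)/(c^2 - 9*c + 8)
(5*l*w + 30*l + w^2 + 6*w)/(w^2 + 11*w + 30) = (5*l + w)/(w + 5)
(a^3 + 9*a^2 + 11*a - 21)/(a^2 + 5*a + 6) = (a^2 + 6*a - 7)/(a + 2)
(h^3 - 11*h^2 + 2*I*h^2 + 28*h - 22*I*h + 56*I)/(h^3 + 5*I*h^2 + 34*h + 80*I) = (h^2 - 11*h + 28)/(h^2 + 3*I*h + 40)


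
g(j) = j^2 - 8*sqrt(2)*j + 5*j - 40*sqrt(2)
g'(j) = 2*j - 8*sqrt(2) + 5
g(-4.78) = -3.54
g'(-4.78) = -15.87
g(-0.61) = -52.35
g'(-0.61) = -7.53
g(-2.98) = -28.87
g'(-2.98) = -12.27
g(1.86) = -64.85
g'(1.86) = -2.59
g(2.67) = -66.30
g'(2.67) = -0.97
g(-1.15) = -47.99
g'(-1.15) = -8.61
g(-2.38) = -35.88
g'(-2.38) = -11.07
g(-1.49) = -44.94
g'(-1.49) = -9.29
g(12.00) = 11.67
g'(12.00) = 17.69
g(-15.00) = 263.14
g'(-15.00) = -36.31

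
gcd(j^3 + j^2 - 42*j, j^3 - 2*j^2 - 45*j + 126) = j^2 + j - 42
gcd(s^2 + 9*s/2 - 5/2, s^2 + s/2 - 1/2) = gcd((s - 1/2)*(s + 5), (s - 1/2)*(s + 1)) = s - 1/2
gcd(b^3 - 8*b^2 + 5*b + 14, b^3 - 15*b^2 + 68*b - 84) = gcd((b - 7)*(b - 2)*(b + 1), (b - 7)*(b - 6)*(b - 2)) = b^2 - 9*b + 14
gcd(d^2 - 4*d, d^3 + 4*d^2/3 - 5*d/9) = d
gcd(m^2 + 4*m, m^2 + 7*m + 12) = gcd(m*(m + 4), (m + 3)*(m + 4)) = m + 4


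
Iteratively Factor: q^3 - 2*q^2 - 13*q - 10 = (q + 2)*(q^2 - 4*q - 5) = (q - 5)*(q + 2)*(q + 1)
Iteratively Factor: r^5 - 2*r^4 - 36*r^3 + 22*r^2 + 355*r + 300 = (r - 5)*(r^4 + 3*r^3 - 21*r^2 - 83*r - 60) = (r - 5)*(r + 4)*(r^3 - r^2 - 17*r - 15) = (r - 5)^2*(r + 4)*(r^2 + 4*r + 3) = (r - 5)^2*(r + 1)*(r + 4)*(r + 3)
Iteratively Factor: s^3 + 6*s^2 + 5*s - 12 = (s + 3)*(s^2 + 3*s - 4) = (s - 1)*(s + 3)*(s + 4)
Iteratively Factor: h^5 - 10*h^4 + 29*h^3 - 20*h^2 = (h)*(h^4 - 10*h^3 + 29*h^2 - 20*h) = h*(h - 1)*(h^3 - 9*h^2 + 20*h) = h*(h - 4)*(h - 1)*(h^2 - 5*h) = h*(h - 5)*(h - 4)*(h - 1)*(h)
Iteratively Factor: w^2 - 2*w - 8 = (w + 2)*(w - 4)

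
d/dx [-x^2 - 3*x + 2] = -2*x - 3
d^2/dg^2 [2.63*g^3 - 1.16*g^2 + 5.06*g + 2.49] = 15.78*g - 2.32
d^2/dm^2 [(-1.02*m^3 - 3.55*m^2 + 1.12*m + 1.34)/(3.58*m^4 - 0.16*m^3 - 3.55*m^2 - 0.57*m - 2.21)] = (-26.145456*m^9 - 272.98932*m^8 + 106.673976*m^7 + 214.818236000001*m^6 - 388.311288*m^5 - 956.414376*m^4 + 253.77273*m^3 + 383.926494*m^2 - 69.186456*m - 57.654046)/(45.882712*m^12 - 6.151872*m^11 - 136.219716*m^10 - 9.7195*m^9 + 52.064454*m^8 + 44.967132*m^7 + 125.159603*m^6 - 2.179551*m^5 - 35.768838*m^4 - 29.361171*m^3 - 54.169752*m^2 - 8.351811*m - 10.793861)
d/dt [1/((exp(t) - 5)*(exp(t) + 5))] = -2*exp(2*t)/(exp(4*t) - 50*exp(2*t) + 625)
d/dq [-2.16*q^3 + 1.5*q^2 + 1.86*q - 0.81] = -6.48*q^2 + 3.0*q + 1.86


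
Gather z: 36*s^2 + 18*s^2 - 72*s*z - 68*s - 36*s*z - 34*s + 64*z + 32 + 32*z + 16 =54*s^2 - 102*s + z*(96 - 108*s) + 48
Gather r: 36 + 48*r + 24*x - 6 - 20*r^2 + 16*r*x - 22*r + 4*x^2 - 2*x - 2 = -20*r^2 + r*(16*x + 26) + 4*x^2 + 22*x + 28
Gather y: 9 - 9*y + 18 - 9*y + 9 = 36 - 18*y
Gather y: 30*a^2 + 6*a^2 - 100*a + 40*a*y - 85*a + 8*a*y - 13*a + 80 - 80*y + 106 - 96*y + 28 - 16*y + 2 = 36*a^2 - 198*a + y*(48*a - 192) + 216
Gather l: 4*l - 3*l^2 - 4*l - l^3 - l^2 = -l^3 - 4*l^2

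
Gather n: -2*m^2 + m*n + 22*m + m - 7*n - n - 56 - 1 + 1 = -2*m^2 + 23*m + n*(m - 8) - 56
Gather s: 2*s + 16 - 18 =2*s - 2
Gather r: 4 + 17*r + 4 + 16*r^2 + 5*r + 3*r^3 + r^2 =3*r^3 + 17*r^2 + 22*r + 8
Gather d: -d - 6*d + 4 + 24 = 28 - 7*d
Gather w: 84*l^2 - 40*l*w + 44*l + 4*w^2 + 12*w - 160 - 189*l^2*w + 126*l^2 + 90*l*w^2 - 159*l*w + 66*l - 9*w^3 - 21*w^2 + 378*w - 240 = 210*l^2 + 110*l - 9*w^3 + w^2*(90*l - 17) + w*(-189*l^2 - 199*l + 390) - 400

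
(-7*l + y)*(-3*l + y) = 21*l^2 - 10*l*y + y^2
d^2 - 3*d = d*(d - 3)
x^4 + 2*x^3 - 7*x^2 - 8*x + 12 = (x - 2)*(x - 1)*(x + 2)*(x + 3)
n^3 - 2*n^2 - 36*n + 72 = (n - 6)*(n - 2)*(n + 6)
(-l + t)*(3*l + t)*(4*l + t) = -12*l^3 + 5*l^2*t + 6*l*t^2 + t^3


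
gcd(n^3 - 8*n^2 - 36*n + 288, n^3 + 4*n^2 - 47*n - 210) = n + 6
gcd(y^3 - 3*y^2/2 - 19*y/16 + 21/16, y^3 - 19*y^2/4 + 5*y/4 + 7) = y^2 - 3*y/4 - 7/4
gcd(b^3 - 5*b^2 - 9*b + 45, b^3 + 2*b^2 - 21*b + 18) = b - 3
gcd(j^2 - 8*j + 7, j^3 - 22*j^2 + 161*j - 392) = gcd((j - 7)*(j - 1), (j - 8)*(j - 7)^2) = j - 7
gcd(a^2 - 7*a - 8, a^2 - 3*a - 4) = a + 1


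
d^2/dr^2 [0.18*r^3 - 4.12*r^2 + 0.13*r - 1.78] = 1.08*r - 8.24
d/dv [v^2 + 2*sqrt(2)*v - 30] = 2*v + 2*sqrt(2)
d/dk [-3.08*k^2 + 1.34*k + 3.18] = 1.34 - 6.16*k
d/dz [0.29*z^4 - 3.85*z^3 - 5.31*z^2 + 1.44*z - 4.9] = 1.16*z^3 - 11.55*z^2 - 10.62*z + 1.44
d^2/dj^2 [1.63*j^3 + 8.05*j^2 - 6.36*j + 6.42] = 9.78*j + 16.1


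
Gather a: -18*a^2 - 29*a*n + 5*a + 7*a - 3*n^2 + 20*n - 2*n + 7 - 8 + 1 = -18*a^2 + a*(12 - 29*n) - 3*n^2 + 18*n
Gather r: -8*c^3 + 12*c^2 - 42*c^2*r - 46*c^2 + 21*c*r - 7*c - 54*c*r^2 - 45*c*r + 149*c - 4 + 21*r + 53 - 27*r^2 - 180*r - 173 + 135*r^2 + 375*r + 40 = -8*c^3 - 34*c^2 + 142*c + r^2*(108 - 54*c) + r*(-42*c^2 - 24*c + 216) - 84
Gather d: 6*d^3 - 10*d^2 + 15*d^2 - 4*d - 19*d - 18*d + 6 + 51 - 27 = 6*d^3 + 5*d^2 - 41*d + 30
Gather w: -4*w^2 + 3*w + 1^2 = -4*w^2 + 3*w + 1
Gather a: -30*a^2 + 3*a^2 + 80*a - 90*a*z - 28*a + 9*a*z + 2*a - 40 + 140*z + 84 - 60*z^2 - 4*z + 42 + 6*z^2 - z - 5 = -27*a^2 + a*(54 - 81*z) - 54*z^2 + 135*z + 81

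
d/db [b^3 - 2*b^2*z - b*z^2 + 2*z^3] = 3*b^2 - 4*b*z - z^2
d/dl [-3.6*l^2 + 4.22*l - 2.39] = 4.22 - 7.2*l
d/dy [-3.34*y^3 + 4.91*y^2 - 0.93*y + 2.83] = -10.02*y^2 + 9.82*y - 0.93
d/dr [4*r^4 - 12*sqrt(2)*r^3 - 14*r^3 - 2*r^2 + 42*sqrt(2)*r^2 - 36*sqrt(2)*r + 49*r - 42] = 16*r^3 - 36*sqrt(2)*r^2 - 42*r^2 - 4*r + 84*sqrt(2)*r - 36*sqrt(2) + 49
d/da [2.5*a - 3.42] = 2.50000000000000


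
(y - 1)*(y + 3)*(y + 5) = y^3 + 7*y^2 + 7*y - 15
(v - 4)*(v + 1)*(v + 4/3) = v^3 - 5*v^2/3 - 8*v - 16/3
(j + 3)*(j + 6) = j^2 + 9*j + 18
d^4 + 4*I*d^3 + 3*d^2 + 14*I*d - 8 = (d - 2*I)*(d + I)^2*(d + 4*I)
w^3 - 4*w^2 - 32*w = w*(w - 8)*(w + 4)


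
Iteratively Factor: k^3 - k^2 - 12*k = (k + 3)*(k^2 - 4*k) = (k - 4)*(k + 3)*(k)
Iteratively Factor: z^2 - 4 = (z - 2)*(z + 2)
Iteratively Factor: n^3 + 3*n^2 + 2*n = (n + 2)*(n^2 + n) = (n + 1)*(n + 2)*(n)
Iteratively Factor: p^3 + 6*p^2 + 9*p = (p)*(p^2 + 6*p + 9) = p*(p + 3)*(p + 3)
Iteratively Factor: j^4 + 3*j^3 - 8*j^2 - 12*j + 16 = (j - 2)*(j^3 + 5*j^2 + 2*j - 8) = (j - 2)*(j + 4)*(j^2 + j - 2) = (j - 2)*(j + 2)*(j + 4)*(j - 1)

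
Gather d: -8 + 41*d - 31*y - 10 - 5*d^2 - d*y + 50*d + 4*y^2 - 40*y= -5*d^2 + d*(91 - y) + 4*y^2 - 71*y - 18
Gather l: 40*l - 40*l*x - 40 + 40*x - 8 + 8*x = l*(40 - 40*x) + 48*x - 48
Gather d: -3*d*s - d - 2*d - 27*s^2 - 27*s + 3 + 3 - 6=d*(-3*s - 3) - 27*s^2 - 27*s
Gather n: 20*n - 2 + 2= 20*n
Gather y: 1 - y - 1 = -y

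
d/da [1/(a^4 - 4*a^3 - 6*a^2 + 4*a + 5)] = 4*(-a^3 + 3*a^2 + 3*a - 1)/(a^4 - 4*a^3 - 6*a^2 + 4*a + 5)^2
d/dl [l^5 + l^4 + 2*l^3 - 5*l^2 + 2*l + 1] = 5*l^4 + 4*l^3 + 6*l^2 - 10*l + 2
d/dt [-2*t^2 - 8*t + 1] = -4*t - 8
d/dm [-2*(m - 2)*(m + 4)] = -4*m - 4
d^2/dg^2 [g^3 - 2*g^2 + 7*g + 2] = 6*g - 4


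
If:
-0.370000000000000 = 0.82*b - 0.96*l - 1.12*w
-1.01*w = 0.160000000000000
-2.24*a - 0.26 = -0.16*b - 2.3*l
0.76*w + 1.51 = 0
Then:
No Solution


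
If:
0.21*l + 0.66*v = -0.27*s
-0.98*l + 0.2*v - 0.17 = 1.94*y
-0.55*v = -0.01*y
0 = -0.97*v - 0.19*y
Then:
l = -0.17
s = 0.13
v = 0.00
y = 0.00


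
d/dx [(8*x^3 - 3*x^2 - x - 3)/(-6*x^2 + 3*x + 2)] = (-48*x^4 + 48*x^3 + 33*x^2 - 48*x + 7)/(36*x^4 - 36*x^3 - 15*x^2 + 12*x + 4)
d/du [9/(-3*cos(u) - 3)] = -3*sin(u)/(cos(u) + 1)^2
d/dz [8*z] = 8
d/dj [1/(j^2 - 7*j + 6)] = (7 - 2*j)/(j^2 - 7*j + 6)^2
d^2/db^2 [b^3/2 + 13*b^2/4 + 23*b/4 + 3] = 3*b + 13/2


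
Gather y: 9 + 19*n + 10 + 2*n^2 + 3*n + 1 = 2*n^2 + 22*n + 20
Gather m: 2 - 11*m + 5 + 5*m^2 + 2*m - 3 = 5*m^2 - 9*m + 4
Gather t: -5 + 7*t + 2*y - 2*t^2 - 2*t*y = -2*t^2 + t*(7 - 2*y) + 2*y - 5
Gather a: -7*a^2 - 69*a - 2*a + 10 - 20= -7*a^2 - 71*a - 10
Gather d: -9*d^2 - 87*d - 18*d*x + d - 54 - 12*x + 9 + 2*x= -9*d^2 + d*(-18*x - 86) - 10*x - 45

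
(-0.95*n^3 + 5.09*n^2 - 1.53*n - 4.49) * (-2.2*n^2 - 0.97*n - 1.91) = 2.09*n^5 - 10.2765*n^4 + 0.243200000000001*n^3 + 1.6402*n^2 + 7.2776*n + 8.5759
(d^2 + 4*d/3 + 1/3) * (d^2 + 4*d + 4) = d^4 + 16*d^3/3 + 29*d^2/3 + 20*d/3 + 4/3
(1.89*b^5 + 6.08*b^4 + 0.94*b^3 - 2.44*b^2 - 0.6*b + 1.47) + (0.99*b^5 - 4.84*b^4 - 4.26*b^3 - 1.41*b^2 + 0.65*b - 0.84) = 2.88*b^5 + 1.24*b^4 - 3.32*b^3 - 3.85*b^2 + 0.05*b + 0.63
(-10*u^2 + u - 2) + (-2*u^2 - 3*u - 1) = -12*u^2 - 2*u - 3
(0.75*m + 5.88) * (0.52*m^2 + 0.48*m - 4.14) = 0.39*m^3 + 3.4176*m^2 - 0.2826*m - 24.3432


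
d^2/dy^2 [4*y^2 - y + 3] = 8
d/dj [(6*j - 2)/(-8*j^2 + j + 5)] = 16*(3*j^2 - 2*j + 2)/(64*j^4 - 16*j^3 - 79*j^2 + 10*j + 25)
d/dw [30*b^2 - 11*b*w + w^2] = -11*b + 2*w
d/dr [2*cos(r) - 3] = -2*sin(r)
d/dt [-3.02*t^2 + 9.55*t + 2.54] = 9.55 - 6.04*t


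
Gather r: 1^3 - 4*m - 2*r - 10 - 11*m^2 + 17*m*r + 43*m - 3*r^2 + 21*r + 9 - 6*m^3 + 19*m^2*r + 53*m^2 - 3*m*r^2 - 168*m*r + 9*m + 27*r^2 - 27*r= -6*m^3 + 42*m^2 + 48*m + r^2*(24 - 3*m) + r*(19*m^2 - 151*m - 8)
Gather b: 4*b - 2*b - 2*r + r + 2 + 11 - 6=2*b - r + 7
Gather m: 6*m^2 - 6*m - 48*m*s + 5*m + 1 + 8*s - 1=6*m^2 + m*(-48*s - 1) + 8*s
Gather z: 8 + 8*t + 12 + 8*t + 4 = 16*t + 24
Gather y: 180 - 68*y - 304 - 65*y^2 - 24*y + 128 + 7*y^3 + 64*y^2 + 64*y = 7*y^3 - y^2 - 28*y + 4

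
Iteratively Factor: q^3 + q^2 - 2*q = (q + 2)*(q^2 - q) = (q - 1)*(q + 2)*(q)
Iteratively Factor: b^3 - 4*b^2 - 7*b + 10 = (b - 5)*(b^2 + b - 2) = (b - 5)*(b + 2)*(b - 1)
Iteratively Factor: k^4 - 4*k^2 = (k + 2)*(k^3 - 2*k^2) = k*(k + 2)*(k^2 - 2*k) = k*(k - 2)*(k + 2)*(k)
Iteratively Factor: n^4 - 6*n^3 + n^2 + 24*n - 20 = (n + 2)*(n^3 - 8*n^2 + 17*n - 10) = (n - 1)*(n + 2)*(n^2 - 7*n + 10) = (n - 5)*(n - 1)*(n + 2)*(n - 2)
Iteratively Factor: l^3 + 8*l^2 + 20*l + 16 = (l + 2)*(l^2 + 6*l + 8) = (l + 2)^2*(l + 4)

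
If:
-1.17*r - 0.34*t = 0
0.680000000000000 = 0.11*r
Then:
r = 6.18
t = -21.27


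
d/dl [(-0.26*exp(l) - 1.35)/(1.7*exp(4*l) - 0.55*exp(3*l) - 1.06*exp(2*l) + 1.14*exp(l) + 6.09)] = (1.326*exp(4*l) + 8.894*exp(3*l) - 2.5031*exp(2*l) - 2.862*exp(l) - 0.0444)*exp(l)/(2.89*exp(8*l) - 1.87*exp(7*l) - 3.3015*exp(6*l) + 5.042*exp(5*l) + 20.5756*exp(4*l) - 9.1158*exp(3*l) - 11.6112*exp(2*l) + 13.8852*exp(l) + 37.0881)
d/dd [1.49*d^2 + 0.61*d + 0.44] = 2.98*d + 0.61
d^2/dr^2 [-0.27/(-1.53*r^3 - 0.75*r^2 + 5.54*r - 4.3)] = (-(2.4786*r + 0.405)*(1.53*r^3 + 0.75*r^2 - 5.54*r + 4.3) + 0.27*(4.59*r^2 + 1.5*r - 5.54)*(9.18*r^2 + 3.0*r - 11.08))/(1.53*r^3 + 0.75*r^2 - 5.54*r + 4.3)^3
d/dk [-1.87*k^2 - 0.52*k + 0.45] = -3.74*k - 0.52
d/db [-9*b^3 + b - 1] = 1 - 27*b^2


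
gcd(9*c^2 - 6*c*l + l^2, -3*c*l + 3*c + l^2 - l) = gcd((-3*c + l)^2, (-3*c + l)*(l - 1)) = 3*c - l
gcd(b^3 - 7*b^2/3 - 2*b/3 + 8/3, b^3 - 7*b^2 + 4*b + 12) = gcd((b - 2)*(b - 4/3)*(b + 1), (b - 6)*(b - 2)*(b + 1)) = b^2 - b - 2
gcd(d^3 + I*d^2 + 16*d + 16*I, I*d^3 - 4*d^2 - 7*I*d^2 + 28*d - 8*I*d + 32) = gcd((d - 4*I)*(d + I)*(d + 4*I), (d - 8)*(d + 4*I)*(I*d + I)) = d + 4*I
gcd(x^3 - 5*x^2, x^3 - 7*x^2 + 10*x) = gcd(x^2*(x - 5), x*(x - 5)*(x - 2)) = x^2 - 5*x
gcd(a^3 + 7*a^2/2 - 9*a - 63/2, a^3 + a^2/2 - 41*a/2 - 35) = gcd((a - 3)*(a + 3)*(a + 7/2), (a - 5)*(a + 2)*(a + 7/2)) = a + 7/2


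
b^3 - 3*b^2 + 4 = (b - 2)^2*(b + 1)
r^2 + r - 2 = (r - 1)*(r + 2)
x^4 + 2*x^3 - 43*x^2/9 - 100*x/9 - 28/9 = (x - 7/3)*(x + 1/3)*(x + 2)^2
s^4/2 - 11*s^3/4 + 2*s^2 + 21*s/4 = s*(s/2 + 1/2)*(s - 7/2)*(s - 3)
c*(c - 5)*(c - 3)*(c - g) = c^4 - c^3*g - 8*c^3 + 8*c^2*g + 15*c^2 - 15*c*g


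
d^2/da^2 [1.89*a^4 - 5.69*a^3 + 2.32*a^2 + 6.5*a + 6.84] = 22.68*a^2 - 34.14*a + 4.64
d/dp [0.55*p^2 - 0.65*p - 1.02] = 1.1*p - 0.65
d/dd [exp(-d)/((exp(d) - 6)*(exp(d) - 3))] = 3*(-exp(2*d) + 6*exp(d) - 6)*exp(-d)/(exp(4*d) - 18*exp(3*d) + 117*exp(2*d) - 324*exp(d) + 324)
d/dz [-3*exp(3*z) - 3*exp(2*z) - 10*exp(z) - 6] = (-9*exp(2*z) - 6*exp(z) - 10)*exp(z)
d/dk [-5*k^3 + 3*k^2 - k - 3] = -15*k^2 + 6*k - 1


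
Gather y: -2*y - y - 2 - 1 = -3*y - 3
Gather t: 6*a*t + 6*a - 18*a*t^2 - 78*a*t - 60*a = -18*a*t^2 - 72*a*t - 54*a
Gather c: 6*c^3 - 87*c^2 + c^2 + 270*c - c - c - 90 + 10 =6*c^3 - 86*c^2 + 268*c - 80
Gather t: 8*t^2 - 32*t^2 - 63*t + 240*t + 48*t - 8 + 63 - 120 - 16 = -24*t^2 + 225*t - 81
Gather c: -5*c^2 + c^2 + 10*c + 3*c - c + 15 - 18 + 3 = -4*c^2 + 12*c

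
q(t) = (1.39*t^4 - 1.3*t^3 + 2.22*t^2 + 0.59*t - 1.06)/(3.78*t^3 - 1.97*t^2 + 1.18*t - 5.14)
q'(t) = (-11.34*t^2 + 3.94*t - 1.18)*(1.39*t^4 - 1.3*t^3 + 2.22*t^2 + 0.59*t - 1.06)/(3.78*t^3 - 1.97*t^2 + 1.18*t - 5.14)^2 + (5.56*t^3 - 3.9*t^2 + 4.44*t + 0.59)/(3.78*t^3 - 1.97*t^2 + 1.18*t - 5.14)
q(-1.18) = -0.40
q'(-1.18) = 0.68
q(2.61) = 1.10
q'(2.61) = 0.18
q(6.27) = 2.24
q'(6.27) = 0.35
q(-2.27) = -0.98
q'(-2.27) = 0.44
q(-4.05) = -1.68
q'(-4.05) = 0.37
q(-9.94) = -3.84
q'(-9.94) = 0.37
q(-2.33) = -1.01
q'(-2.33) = 0.43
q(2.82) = 1.14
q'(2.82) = 0.22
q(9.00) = 3.21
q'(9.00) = 0.36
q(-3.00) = -1.28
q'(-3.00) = 0.39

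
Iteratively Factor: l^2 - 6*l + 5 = (l - 5)*(l - 1)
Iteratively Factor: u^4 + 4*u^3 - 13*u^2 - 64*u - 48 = (u + 3)*(u^3 + u^2 - 16*u - 16) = (u + 3)*(u + 4)*(u^2 - 3*u - 4) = (u + 1)*(u + 3)*(u + 4)*(u - 4)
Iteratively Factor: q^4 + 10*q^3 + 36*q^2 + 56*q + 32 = (q + 2)*(q^3 + 8*q^2 + 20*q + 16) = (q + 2)^2*(q^2 + 6*q + 8) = (q + 2)^2*(q + 4)*(q + 2)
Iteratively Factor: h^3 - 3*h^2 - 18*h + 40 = (h + 4)*(h^2 - 7*h + 10) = (h - 5)*(h + 4)*(h - 2)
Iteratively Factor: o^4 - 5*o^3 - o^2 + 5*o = (o + 1)*(o^3 - 6*o^2 + 5*o) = (o - 5)*(o + 1)*(o^2 - o) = (o - 5)*(o - 1)*(o + 1)*(o)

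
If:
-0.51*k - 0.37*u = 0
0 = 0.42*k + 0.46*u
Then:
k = 0.00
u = 0.00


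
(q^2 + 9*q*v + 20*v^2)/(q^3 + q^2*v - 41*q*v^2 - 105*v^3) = (q + 4*v)/(q^2 - 4*q*v - 21*v^2)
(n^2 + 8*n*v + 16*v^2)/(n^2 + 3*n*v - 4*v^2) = (-n - 4*v)/(-n + v)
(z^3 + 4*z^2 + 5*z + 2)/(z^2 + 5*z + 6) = (z^2 + 2*z + 1)/(z + 3)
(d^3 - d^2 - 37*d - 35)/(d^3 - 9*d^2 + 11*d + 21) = (d + 5)/(d - 3)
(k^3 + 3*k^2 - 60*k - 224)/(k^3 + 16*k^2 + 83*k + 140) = (k - 8)/(k + 5)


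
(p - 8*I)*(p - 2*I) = p^2 - 10*I*p - 16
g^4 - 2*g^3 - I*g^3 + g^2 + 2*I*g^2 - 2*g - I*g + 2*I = (g - 2)*(g - I)^2*(g + I)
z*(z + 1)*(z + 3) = z^3 + 4*z^2 + 3*z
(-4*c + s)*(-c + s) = 4*c^2 - 5*c*s + s^2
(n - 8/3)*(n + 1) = n^2 - 5*n/3 - 8/3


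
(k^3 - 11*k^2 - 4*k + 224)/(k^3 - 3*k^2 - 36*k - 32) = (k - 7)/(k + 1)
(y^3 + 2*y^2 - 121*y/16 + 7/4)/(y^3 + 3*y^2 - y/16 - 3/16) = (4*y^2 + 9*y - 28)/(4*y^2 + 13*y + 3)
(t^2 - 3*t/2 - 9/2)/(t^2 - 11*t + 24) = (t + 3/2)/(t - 8)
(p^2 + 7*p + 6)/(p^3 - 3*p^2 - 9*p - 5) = (p + 6)/(p^2 - 4*p - 5)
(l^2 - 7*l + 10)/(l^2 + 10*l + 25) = (l^2 - 7*l + 10)/(l^2 + 10*l + 25)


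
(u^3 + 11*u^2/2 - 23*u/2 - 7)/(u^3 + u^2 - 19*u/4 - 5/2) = 2*(u + 7)/(2*u + 5)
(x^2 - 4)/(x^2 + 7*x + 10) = (x - 2)/(x + 5)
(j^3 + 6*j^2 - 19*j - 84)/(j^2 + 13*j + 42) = (j^2 - j - 12)/(j + 6)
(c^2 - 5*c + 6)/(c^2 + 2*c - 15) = (c - 2)/(c + 5)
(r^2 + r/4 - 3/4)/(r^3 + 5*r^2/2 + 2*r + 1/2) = (4*r - 3)/(2*(2*r^2 + 3*r + 1))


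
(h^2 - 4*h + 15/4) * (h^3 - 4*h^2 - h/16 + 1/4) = h^5 - 8*h^4 + 315*h^3/16 - 29*h^2/2 - 79*h/64 + 15/16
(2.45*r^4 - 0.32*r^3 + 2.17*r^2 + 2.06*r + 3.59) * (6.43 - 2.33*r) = -5.7085*r^5 + 16.4991*r^4 - 7.1137*r^3 + 9.1533*r^2 + 4.8811*r + 23.0837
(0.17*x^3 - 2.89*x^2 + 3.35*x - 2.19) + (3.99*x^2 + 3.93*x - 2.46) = 0.17*x^3 + 1.1*x^2 + 7.28*x - 4.65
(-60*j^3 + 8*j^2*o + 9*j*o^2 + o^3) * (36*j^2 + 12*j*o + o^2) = -2160*j^5 - 432*j^4*o + 360*j^3*o^2 + 152*j^2*o^3 + 21*j*o^4 + o^5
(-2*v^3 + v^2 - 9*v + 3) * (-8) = 16*v^3 - 8*v^2 + 72*v - 24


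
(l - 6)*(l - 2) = l^2 - 8*l + 12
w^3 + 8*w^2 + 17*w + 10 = (w + 1)*(w + 2)*(w + 5)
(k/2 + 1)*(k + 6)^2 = k^3/2 + 7*k^2 + 30*k + 36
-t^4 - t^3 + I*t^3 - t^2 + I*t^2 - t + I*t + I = (t - I)*(t + I)*(I*t + 1)*(I*t + I)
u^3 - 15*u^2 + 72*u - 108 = (u - 6)^2*(u - 3)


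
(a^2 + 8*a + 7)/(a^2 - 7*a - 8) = (a + 7)/(a - 8)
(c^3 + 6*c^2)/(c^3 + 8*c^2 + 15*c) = c*(c + 6)/(c^2 + 8*c + 15)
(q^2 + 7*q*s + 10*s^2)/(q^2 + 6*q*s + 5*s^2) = (q + 2*s)/(q + s)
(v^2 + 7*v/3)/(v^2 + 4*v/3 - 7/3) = v/(v - 1)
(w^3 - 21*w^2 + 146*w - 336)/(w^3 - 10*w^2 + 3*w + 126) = (w - 8)/(w + 3)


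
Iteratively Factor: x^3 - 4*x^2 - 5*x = (x)*(x^2 - 4*x - 5) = x*(x + 1)*(x - 5)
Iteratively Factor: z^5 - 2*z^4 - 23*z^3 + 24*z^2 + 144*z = (z + 3)*(z^4 - 5*z^3 - 8*z^2 + 48*z) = (z - 4)*(z + 3)*(z^3 - z^2 - 12*z) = z*(z - 4)*(z + 3)*(z^2 - z - 12) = z*(z - 4)^2*(z + 3)*(z + 3)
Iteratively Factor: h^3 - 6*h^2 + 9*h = (h - 3)*(h^2 - 3*h) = h*(h - 3)*(h - 3)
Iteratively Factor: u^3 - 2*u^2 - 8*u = (u + 2)*(u^2 - 4*u) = (u - 4)*(u + 2)*(u)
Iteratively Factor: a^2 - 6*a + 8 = (a - 2)*(a - 4)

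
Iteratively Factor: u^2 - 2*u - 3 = (u + 1)*(u - 3)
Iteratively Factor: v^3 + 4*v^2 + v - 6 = (v + 3)*(v^2 + v - 2) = (v - 1)*(v + 3)*(v + 2)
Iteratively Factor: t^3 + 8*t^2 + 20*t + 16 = (t + 4)*(t^2 + 4*t + 4) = (t + 2)*(t + 4)*(t + 2)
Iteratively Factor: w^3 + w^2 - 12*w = (w - 3)*(w^2 + 4*w) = w*(w - 3)*(w + 4)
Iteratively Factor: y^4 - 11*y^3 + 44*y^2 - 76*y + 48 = (y - 4)*(y^3 - 7*y^2 + 16*y - 12) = (y - 4)*(y - 3)*(y^2 - 4*y + 4) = (y - 4)*(y - 3)*(y - 2)*(y - 2)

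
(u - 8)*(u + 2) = u^2 - 6*u - 16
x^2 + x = x*(x + 1)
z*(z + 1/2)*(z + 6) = z^3 + 13*z^2/2 + 3*z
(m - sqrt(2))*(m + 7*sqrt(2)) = m^2 + 6*sqrt(2)*m - 14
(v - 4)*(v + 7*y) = v^2 + 7*v*y - 4*v - 28*y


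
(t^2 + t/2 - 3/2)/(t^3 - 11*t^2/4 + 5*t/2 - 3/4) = 2*(2*t + 3)/(4*t^2 - 7*t + 3)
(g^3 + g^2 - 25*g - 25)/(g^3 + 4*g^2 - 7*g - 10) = (g - 5)/(g - 2)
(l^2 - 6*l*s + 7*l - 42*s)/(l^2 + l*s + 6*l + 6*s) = (l^2 - 6*l*s + 7*l - 42*s)/(l^2 + l*s + 6*l + 6*s)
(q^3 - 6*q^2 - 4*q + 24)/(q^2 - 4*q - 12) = q - 2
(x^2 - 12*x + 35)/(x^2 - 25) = (x - 7)/(x + 5)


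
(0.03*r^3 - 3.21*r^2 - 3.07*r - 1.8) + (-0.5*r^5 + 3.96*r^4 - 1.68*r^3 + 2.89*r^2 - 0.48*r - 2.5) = -0.5*r^5 + 3.96*r^4 - 1.65*r^3 - 0.32*r^2 - 3.55*r - 4.3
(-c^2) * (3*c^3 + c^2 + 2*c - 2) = -3*c^5 - c^4 - 2*c^3 + 2*c^2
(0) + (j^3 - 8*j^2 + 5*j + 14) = j^3 - 8*j^2 + 5*j + 14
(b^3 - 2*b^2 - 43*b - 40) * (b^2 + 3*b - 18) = b^5 + b^4 - 67*b^3 - 133*b^2 + 654*b + 720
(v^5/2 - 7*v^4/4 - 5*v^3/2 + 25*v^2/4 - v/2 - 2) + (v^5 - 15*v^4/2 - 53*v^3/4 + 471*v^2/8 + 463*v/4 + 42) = 3*v^5/2 - 37*v^4/4 - 63*v^3/4 + 521*v^2/8 + 461*v/4 + 40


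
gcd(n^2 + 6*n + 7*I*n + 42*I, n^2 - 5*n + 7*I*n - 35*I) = n + 7*I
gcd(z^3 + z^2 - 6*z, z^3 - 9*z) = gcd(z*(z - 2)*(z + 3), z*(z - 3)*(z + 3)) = z^2 + 3*z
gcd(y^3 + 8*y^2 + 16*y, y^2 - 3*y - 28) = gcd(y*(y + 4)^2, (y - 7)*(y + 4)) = y + 4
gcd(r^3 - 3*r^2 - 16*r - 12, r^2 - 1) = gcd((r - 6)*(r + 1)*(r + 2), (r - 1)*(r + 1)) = r + 1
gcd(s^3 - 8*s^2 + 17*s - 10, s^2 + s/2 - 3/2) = s - 1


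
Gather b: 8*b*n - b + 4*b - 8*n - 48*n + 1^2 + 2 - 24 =b*(8*n + 3) - 56*n - 21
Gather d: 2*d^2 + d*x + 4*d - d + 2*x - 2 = 2*d^2 + d*(x + 3) + 2*x - 2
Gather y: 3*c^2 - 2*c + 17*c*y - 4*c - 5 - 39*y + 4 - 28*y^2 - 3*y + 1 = 3*c^2 - 6*c - 28*y^2 + y*(17*c - 42)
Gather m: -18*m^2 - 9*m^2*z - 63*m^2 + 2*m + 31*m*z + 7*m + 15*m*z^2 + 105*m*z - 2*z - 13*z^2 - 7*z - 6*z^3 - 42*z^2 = m^2*(-9*z - 81) + m*(15*z^2 + 136*z + 9) - 6*z^3 - 55*z^2 - 9*z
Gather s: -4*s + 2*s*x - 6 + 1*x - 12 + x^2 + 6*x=s*(2*x - 4) + x^2 + 7*x - 18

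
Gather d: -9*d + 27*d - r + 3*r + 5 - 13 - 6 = 18*d + 2*r - 14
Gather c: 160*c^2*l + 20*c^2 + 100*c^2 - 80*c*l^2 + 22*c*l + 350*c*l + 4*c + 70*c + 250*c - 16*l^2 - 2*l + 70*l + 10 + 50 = c^2*(160*l + 120) + c*(-80*l^2 + 372*l + 324) - 16*l^2 + 68*l + 60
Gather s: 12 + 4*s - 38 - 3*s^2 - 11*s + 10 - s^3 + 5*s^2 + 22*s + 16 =-s^3 + 2*s^2 + 15*s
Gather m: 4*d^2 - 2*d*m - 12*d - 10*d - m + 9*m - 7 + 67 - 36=4*d^2 - 22*d + m*(8 - 2*d) + 24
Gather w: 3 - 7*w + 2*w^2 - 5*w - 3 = 2*w^2 - 12*w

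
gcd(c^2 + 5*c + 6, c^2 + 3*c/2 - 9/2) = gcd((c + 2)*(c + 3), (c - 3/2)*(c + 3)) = c + 3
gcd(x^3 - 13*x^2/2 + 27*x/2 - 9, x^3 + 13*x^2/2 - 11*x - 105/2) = x - 3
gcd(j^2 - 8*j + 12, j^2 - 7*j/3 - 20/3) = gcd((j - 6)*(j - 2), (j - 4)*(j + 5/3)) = 1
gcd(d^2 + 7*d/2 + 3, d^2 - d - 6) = d + 2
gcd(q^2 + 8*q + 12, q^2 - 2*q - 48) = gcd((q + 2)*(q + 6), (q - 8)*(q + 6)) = q + 6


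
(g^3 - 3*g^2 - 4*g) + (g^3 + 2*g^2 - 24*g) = 2*g^3 - g^2 - 28*g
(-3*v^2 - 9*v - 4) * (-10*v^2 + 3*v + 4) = 30*v^4 + 81*v^3 + v^2 - 48*v - 16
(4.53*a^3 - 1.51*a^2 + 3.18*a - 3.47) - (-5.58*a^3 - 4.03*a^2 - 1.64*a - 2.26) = 10.11*a^3 + 2.52*a^2 + 4.82*a - 1.21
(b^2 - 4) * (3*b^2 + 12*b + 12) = 3*b^4 + 12*b^3 - 48*b - 48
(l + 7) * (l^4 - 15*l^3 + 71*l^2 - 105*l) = l^5 - 8*l^4 - 34*l^3 + 392*l^2 - 735*l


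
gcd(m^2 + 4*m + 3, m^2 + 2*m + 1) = m + 1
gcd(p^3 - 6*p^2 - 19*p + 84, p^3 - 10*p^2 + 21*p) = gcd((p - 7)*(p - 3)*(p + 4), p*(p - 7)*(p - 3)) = p^2 - 10*p + 21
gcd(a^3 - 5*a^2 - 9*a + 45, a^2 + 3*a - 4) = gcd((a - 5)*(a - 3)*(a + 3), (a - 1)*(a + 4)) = 1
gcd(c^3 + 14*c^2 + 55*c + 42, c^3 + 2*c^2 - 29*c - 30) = c^2 + 7*c + 6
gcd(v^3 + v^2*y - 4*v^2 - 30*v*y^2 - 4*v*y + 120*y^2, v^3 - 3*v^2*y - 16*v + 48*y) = v - 4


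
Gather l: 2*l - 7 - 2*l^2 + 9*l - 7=-2*l^2 + 11*l - 14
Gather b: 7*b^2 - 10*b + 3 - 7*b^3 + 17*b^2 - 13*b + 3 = -7*b^3 + 24*b^2 - 23*b + 6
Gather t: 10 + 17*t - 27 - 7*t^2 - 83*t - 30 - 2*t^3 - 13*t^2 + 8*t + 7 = -2*t^3 - 20*t^2 - 58*t - 40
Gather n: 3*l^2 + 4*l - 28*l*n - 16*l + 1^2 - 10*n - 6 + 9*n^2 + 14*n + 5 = 3*l^2 - 12*l + 9*n^2 + n*(4 - 28*l)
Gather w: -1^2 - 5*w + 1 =-5*w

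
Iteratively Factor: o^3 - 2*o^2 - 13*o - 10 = (o - 5)*(o^2 + 3*o + 2) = (o - 5)*(o + 2)*(o + 1)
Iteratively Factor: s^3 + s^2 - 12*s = (s + 4)*(s^2 - 3*s) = (s - 3)*(s + 4)*(s)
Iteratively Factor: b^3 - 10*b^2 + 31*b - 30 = (b - 3)*(b^2 - 7*b + 10) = (b - 3)*(b - 2)*(b - 5)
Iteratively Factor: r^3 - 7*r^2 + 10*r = (r)*(r^2 - 7*r + 10) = r*(r - 2)*(r - 5)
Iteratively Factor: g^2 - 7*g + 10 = (g - 5)*(g - 2)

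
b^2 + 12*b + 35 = (b + 5)*(b + 7)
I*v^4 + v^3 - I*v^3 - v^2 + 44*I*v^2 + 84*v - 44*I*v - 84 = (v - 6*I)*(v - 2*I)*(v + 7*I)*(I*v - I)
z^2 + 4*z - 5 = (z - 1)*(z + 5)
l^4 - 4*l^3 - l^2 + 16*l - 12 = (l - 3)*(l - 2)*(l - 1)*(l + 2)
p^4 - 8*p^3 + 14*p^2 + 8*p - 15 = (p - 5)*(p - 3)*(p - 1)*(p + 1)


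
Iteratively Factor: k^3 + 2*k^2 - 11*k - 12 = (k + 1)*(k^2 + k - 12) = (k - 3)*(k + 1)*(k + 4)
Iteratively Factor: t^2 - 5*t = (t)*(t - 5)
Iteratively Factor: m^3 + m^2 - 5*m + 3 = (m - 1)*(m^2 + 2*m - 3) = (m - 1)*(m + 3)*(m - 1)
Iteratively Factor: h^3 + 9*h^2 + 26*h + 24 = (h + 3)*(h^2 + 6*h + 8) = (h + 3)*(h + 4)*(h + 2)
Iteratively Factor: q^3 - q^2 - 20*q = (q + 4)*(q^2 - 5*q) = (q - 5)*(q + 4)*(q)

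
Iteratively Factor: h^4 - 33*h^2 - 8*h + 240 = (h + 4)*(h^3 - 4*h^2 - 17*h + 60) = (h - 3)*(h + 4)*(h^2 - h - 20) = (h - 3)*(h + 4)^2*(h - 5)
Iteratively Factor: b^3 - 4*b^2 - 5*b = (b)*(b^2 - 4*b - 5) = b*(b + 1)*(b - 5)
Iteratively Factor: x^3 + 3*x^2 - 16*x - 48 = (x + 4)*(x^2 - x - 12) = (x + 3)*(x + 4)*(x - 4)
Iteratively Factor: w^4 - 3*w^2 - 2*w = (w + 1)*(w^3 - w^2 - 2*w) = (w + 1)^2*(w^2 - 2*w) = (w - 2)*(w + 1)^2*(w)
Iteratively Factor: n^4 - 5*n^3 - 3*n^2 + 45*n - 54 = (n - 2)*(n^3 - 3*n^2 - 9*n + 27) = (n - 2)*(n + 3)*(n^2 - 6*n + 9) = (n - 3)*(n - 2)*(n + 3)*(n - 3)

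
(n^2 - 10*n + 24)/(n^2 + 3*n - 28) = (n - 6)/(n + 7)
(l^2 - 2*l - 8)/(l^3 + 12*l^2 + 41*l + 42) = (l - 4)/(l^2 + 10*l + 21)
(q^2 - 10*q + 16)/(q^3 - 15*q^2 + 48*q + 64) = (q - 2)/(q^2 - 7*q - 8)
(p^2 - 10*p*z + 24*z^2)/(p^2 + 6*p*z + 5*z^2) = (p^2 - 10*p*z + 24*z^2)/(p^2 + 6*p*z + 5*z^2)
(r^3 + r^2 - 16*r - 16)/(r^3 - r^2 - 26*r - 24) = (r - 4)/(r - 6)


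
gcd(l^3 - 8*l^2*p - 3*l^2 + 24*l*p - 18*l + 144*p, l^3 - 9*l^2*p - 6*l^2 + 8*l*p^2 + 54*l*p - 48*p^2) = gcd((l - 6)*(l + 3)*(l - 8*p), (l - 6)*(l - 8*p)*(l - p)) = -l^2 + 8*l*p + 6*l - 48*p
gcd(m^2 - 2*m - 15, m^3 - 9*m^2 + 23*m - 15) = m - 5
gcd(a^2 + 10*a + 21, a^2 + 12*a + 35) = a + 7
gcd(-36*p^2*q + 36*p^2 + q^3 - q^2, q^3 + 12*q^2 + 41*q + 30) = 1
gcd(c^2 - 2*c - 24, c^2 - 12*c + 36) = c - 6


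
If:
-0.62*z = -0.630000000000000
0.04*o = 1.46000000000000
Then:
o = 36.50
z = 1.02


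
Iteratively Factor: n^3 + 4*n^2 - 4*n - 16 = (n + 2)*(n^2 + 2*n - 8) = (n + 2)*(n + 4)*(n - 2)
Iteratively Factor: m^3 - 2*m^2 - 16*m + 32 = (m + 4)*(m^2 - 6*m + 8) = (m - 4)*(m + 4)*(m - 2)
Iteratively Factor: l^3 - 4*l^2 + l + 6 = (l + 1)*(l^2 - 5*l + 6) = (l - 3)*(l + 1)*(l - 2)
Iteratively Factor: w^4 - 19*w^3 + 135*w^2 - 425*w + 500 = (w - 5)*(w^3 - 14*w^2 + 65*w - 100) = (w - 5)^2*(w^2 - 9*w + 20) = (w - 5)^3*(w - 4)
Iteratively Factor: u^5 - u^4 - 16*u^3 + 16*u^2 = (u - 1)*(u^4 - 16*u^2) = (u - 4)*(u - 1)*(u^3 + 4*u^2) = (u - 4)*(u - 1)*(u + 4)*(u^2) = u*(u - 4)*(u - 1)*(u + 4)*(u)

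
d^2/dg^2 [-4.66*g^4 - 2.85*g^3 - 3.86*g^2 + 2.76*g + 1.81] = -55.92*g^2 - 17.1*g - 7.72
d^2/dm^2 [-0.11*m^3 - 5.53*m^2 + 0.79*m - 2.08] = -0.66*m - 11.06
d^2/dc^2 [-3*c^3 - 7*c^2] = -18*c - 14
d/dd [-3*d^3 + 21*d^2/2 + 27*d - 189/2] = -9*d^2 + 21*d + 27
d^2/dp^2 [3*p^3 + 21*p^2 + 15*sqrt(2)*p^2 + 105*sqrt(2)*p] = 18*p + 42 + 30*sqrt(2)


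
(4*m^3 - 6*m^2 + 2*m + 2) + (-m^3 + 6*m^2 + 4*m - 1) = 3*m^3 + 6*m + 1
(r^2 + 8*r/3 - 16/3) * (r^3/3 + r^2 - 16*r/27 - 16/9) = r^5/3 + 17*r^4/9 + 8*r^3/27 - 704*r^2/81 - 128*r/81 + 256/27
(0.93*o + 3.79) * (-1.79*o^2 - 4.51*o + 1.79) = -1.6647*o^3 - 10.9784*o^2 - 15.4282*o + 6.7841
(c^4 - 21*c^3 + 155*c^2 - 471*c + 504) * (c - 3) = c^5 - 24*c^4 + 218*c^3 - 936*c^2 + 1917*c - 1512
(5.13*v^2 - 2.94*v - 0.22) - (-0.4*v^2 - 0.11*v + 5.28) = 5.53*v^2 - 2.83*v - 5.5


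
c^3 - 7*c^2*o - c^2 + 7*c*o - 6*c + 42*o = (c - 3)*(c + 2)*(c - 7*o)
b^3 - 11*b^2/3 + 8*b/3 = b*(b - 8/3)*(b - 1)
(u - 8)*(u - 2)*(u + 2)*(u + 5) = u^4 - 3*u^3 - 44*u^2 + 12*u + 160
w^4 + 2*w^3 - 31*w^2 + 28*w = w*(w - 4)*(w - 1)*(w + 7)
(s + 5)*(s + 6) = s^2 + 11*s + 30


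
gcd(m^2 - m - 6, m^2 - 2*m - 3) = m - 3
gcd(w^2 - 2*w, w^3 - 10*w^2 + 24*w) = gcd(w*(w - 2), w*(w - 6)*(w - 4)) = w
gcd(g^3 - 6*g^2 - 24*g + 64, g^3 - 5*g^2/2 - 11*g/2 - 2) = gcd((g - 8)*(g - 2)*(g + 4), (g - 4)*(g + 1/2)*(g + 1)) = 1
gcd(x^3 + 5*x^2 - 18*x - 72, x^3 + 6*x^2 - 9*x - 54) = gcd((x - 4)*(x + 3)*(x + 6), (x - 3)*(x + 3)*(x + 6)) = x^2 + 9*x + 18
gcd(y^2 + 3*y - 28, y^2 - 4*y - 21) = 1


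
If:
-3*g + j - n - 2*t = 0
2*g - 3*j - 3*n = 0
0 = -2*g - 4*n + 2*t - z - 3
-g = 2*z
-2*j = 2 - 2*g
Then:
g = -54/11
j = -65/11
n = 29/11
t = 34/11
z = 27/11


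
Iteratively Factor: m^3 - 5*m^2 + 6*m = (m)*(m^2 - 5*m + 6) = m*(m - 2)*(m - 3)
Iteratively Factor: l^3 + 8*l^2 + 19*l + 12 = (l + 4)*(l^2 + 4*l + 3) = (l + 1)*(l + 4)*(l + 3)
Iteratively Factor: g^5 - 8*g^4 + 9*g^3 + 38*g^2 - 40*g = (g)*(g^4 - 8*g^3 + 9*g^2 + 38*g - 40) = g*(g - 4)*(g^3 - 4*g^2 - 7*g + 10) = g*(g - 5)*(g - 4)*(g^2 + g - 2) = g*(g - 5)*(g - 4)*(g + 2)*(g - 1)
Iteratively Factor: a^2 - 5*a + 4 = (a - 1)*(a - 4)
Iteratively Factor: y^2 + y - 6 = (y + 3)*(y - 2)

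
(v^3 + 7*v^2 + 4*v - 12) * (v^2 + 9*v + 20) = v^5 + 16*v^4 + 87*v^3 + 164*v^2 - 28*v - 240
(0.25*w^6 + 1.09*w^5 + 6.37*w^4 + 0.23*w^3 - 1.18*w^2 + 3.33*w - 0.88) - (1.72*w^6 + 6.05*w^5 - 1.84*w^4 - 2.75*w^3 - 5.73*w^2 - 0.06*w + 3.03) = -1.47*w^6 - 4.96*w^5 + 8.21*w^4 + 2.98*w^3 + 4.55*w^2 + 3.39*w - 3.91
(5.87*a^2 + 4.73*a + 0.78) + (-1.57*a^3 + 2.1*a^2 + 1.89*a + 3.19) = -1.57*a^3 + 7.97*a^2 + 6.62*a + 3.97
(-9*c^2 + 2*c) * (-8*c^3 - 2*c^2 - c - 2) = 72*c^5 + 2*c^4 + 5*c^3 + 16*c^2 - 4*c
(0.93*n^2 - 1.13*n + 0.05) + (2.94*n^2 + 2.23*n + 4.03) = 3.87*n^2 + 1.1*n + 4.08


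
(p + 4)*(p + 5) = p^2 + 9*p + 20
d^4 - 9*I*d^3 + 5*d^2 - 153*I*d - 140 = (d - 7*I)*(d - 5*I)*(d - I)*(d + 4*I)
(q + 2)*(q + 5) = q^2 + 7*q + 10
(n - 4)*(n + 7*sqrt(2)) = n^2 - 4*n + 7*sqrt(2)*n - 28*sqrt(2)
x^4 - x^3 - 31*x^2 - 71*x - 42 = (x - 7)*(x + 1)*(x + 2)*(x + 3)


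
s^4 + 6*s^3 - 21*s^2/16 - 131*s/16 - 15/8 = (s - 5/4)*(s + 1/4)*(s + 1)*(s + 6)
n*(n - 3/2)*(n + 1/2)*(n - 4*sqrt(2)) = n^4 - 4*sqrt(2)*n^3 - n^3 - 3*n^2/4 + 4*sqrt(2)*n^2 + 3*sqrt(2)*n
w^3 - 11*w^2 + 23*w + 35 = (w - 7)*(w - 5)*(w + 1)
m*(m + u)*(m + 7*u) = m^3 + 8*m^2*u + 7*m*u^2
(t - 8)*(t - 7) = t^2 - 15*t + 56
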